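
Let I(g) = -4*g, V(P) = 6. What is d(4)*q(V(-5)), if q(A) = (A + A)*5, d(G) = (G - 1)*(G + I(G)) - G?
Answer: -2400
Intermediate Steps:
d(G) = -G - 3*G*(-1 + G) (d(G) = (G - 1)*(G - 4*G) - G = (-1 + G)*(-3*G) - G = -3*G*(-1 + G) - G = -G - 3*G*(-1 + G))
q(A) = 10*A (q(A) = (2*A)*5 = 10*A)
d(4)*q(V(-5)) = (4*(2 - 3*4))*(10*6) = (4*(2 - 12))*60 = (4*(-10))*60 = -40*60 = -2400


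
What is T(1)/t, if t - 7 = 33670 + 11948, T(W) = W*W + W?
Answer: 2/45625 ≈ 4.3836e-5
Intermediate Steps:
T(W) = W + W**2 (T(W) = W**2 + W = W + W**2)
t = 45625 (t = 7 + (33670 + 11948) = 7 + 45618 = 45625)
T(1)/t = (1*(1 + 1))/45625 = (1*2)*(1/45625) = 2*(1/45625) = 2/45625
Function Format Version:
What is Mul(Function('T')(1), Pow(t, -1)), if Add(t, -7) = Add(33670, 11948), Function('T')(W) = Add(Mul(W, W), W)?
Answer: Rational(2, 45625) ≈ 4.3836e-5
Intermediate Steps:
Function('T')(W) = Add(W, Pow(W, 2)) (Function('T')(W) = Add(Pow(W, 2), W) = Add(W, Pow(W, 2)))
t = 45625 (t = Add(7, Add(33670, 11948)) = Add(7, 45618) = 45625)
Mul(Function('T')(1), Pow(t, -1)) = Mul(Mul(1, Add(1, 1)), Pow(45625, -1)) = Mul(Mul(1, 2), Rational(1, 45625)) = Mul(2, Rational(1, 45625)) = Rational(2, 45625)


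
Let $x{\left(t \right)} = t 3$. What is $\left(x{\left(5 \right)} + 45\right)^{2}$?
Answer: $3600$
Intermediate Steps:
$x{\left(t \right)} = 3 t$
$\left(x{\left(5 \right)} + 45\right)^{2} = \left(3 \cdot 5 + 45\right)^{2} = \left(15 + 45\right)^{2} = 60^{2} = 3600$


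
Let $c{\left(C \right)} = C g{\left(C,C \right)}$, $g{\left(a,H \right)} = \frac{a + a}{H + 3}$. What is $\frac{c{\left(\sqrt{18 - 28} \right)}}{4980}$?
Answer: $\frac{i}{249 \left(\sqrt{10} - 3 i\right)} \approx -0.00063412 + 0.00066842 i$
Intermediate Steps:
$g{\left(a,H \right)} = \frac{2 a}{3 + H}$
$c{\left(C \right)} = \frac{2 C^{2}}{3 + C}$ ($c{\left(C \right)} = C \frac{2 C}{3 + C} = \frac{2 C^{2}}{3 + C}$)
$\frac{c{\left(\sqrt{18 - 28} \right)}}{4980} = \frac{2 \left(\sqrt{18 - 28}\right)^{2} \frac{1}{3 + \sqrt{18 - 28}}}{4980} = \frac{2 \left(\sqrt{-10}\right)^{2}}{3 + \sqrt{-10}} \cdot \frac{1}{4980} = \frac{2 \left(i \sqrt{10}\right)^{2}}{3 + i \sqrt{10}} \cdot \frac{1}{4980} = 2 \left(-10\right) \frac{1}{3 + i \sqrt{10}} \cdot \frac{1}{4980} = - \frac{20}{3 + i \sqrt{10}} \cdot \frac{1}{4980} = - \frac{1}{249 \left(3 + i \sqrt{10}\right)}$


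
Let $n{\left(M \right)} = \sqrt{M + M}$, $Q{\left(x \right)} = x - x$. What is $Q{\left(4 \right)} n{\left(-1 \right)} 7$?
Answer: $0$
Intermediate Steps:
$Q{\left(x \right)} = 0$
$n{\left(M \right)} = \sqrt{2} \sqrt{M}$ ($n{\left(M \right)} = \sqrt{2 M} = \sqrt{2} \sqrt{M}$)
$Q{\left(4 \right)} n{\left(-1 \right)} 7 = 0 \sqrt{2} \sqrt{-1} \cdot 7 = 0 \sqrt{2} i 7 = 0 i \sqrt{2} \cdot 7 = 0 \cdot 7 = 0$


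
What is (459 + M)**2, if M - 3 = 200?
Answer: 438244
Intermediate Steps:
M = 203 (M = 3 + 200 = 203)
(459 + M)**2 = (459 + 203)**2 = 662**2 = 438244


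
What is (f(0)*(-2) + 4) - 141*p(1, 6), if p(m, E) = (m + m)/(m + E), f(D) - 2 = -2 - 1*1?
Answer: -240/7 ≈ -34.286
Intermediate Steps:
f(D) = -1 (f(D) = 2 + (-2 - 1*1) = 2 + (-2 - 1) = 2 - 3 = -1)
p(m, E) = 2*m/(E + m) (p(m, E) = (2*m)/(E + m) = 2*m/(E + m))
(f(0)*(-2) + 4) - 141*p(1, 6) = (-1*(-2) + 4) - 282/(6 + 1) = (2 + 4) - 282/7 = 6 - 282/7 = -240/7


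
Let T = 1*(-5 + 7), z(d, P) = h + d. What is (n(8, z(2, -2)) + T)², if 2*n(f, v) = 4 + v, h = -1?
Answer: 81/4 ≈ 20.250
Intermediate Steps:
z(d, P) = -1 + d
n(f, v) = 2 + v/2 (n(f, v) = (4 + v)/2 = 2 + v/2)
T = 2 (T = 1*2 = 2)
(n(8, z(2, -2)) + T)² = ((2 + (-1 + 2)/2) + 2)² = ((2 + (½)*1) + 2)² = ((2 + ½) + 2)² = (5/2 + 2)² = (9/2)² = 81/4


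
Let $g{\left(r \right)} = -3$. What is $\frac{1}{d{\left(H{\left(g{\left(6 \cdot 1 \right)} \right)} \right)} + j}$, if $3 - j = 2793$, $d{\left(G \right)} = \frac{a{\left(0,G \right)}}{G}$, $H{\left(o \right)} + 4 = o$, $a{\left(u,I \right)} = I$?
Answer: $- \frac{1}{2789} \approx -0.00035855$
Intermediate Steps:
$H{\left(o \right)} = -4 + o$
$d{\left(G \right)} = 1$ ($d{\left(G \right)} = \frac{G}{G} = 1$)
$j = -2790$ ($j = 3 - 2793 = -2790$)
$\frac{1}{d{\left(H{\left(g{\left(6 \cdot 1 \right)} \right)} \right)} + j} = \frac{1}{1 - 2790} = \frac{1}{-2789} = - \frac{1}{2789}$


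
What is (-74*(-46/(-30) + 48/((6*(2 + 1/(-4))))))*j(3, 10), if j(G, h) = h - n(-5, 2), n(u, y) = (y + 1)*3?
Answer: -47434/105 ≈ -451.75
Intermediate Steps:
n(u, y) = 3 + 3*y (n(u, y) = (1 + y)*3 = 3 + 3*y)
j(G, h) = -9 + h (j(G, h) = h - (3 + 3*2) = h - (3 + 6) = h - 1*9 = h - 9 = -9 + h)
(-74*(-46/(-30) + 48/((6*(2 + 1/(-4))))))*j(3, 10) = (-74*(-46/(-30) + 48/((6*(2 + 1/(-4))))))*(-9 + 10) = -74*(-46*(-1/30) + 48/((6*(2 - ¼))))*1 = -74*(23/15 + 48/((6*(7/4))))*1 = -74*(23/15 + 48/(21/2))*1 = -74*(23/15 + 48*(2/21))*1 = -74*(23/15 + 32/7)*1 = -74*641/105*1 = -47434/105*1 = -47434/105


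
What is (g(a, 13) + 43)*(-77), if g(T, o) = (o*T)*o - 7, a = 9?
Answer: -119889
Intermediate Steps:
g(T, o) = -7 + T*o² (g(T, o) = (T*o)*o - 7 = T*o² - 7 = -7 + T*o²)
(g(a, 13) + 43)*(-77) = ((-7 + 9*13²) + 43)*(-77) = ((-7 + 9*169) + 43)*(-77) = ((-7 + 1521) + 43)*(-77) = (1514 + 43)*(-77) = 1557*(-77) = -119889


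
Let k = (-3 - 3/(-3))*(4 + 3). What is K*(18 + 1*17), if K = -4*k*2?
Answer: 3920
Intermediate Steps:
k = -14 (k = (-3 - 3*(-1/3))*7 = (-3 + 1)*7 = -2*7 = -14)
K = 112 (K = -4*(-14)*2 = 56*2 = 112)
K*(18 + 1*17) = 112*(18 + 1*17) = 112*(18 + 17) = 112*35 = 3920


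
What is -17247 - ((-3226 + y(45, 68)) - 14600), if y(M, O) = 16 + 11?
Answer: 552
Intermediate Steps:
y(M, O) = 27
-17247 - ((-3226 + y(45, 68)) - 14600) = -17247 - ((-3226 + 27) - 14600) = -17247 - (-3199 - 14600) = -17247 - 1*(-17799) = -17247 + 17799 = 552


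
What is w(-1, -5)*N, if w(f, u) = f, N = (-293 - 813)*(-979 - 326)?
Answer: -1443330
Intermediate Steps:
N = 1443330 (N = -1106*(-1305) = 1443330)
w(-1, -5)*N = -1*1443330 = -1443330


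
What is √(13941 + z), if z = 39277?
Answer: √53218 ≈ 230.69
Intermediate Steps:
√(13941 + z) = √(13941 + 39277) = √53218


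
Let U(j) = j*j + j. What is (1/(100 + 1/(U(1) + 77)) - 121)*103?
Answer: -98462026/7901 ≈ -12462.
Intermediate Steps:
U(j) = j + j**2 (U(j) = j**2 + j = j + j**2)
(1/(100 + 1/(U(1) + 77)) - 121)*103 = (1/(100 + 1/(1*(1 + 1) + 77)) - 121)*103 = (1/(100 + 1/(1*2 + 77)) - 121)*103 = (1/(100 + 1/(2 + 77)) - 121)*103 = (1/(100 + 1/79) - 121)*103 = (1/(7901/79) - 121)*103 = (79/7901 - 121)*103 = -955942/7901*103 = -98462026/7901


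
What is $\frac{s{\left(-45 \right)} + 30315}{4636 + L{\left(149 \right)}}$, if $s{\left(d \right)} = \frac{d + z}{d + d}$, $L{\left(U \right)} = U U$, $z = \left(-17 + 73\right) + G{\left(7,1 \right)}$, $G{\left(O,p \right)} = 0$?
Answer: $\frac{2728339}{2415330} \approx 1.1296$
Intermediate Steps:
$z = 56$ ($z = \left(-17 + 73\right) + 0 = 56 + 0 = 56$)
$L{\left(U \right)} = U^{2}$
$s{\left(d \right)} = \frac{56 + d}{2 d}$ ($s{\left(d \right)} = \frac{d + 56}{d + d} = \frac{56 + d}{2 d}$)
$\frac{s{\left(-45 \right)} + 30315}{4636 + L{\left(149 \right)}} = \frac{\frac{56 - 45}{2 \left(-45\right)} + 30315}{4636 + 149^{2}} = \frac{\frac{1}{2} \left(- \frac{1}{45}\right) 11 + 30315}{4636 + 22201} = \frac{- \frac{11}{90} + 30315}{26837} = \frac{2728339}{90} \cdot \frac{1}{26837} = \frac{2728339}{2415330}$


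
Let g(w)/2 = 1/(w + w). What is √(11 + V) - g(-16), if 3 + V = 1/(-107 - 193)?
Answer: 1/16 + √7197/30 ≈ 2.8903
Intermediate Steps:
g(w) = 1/w (g(w) = 2/(w + w) = 2/((2*w)) = 2*(1/(2*w)) = 1/w)
V = -901/300 (V = -3 + 1/(-107 - 193) = -3 + 1/(-300) = -3 - 1/300 = -901/300 ≈ -3.0033)
√(11 + V) - g(-16) = √(11 - 901/300) - 1/(-16) = √(2399/300) - 1*(-1/16) = √7197/30 + 1/16 = 1/16 + √7197/30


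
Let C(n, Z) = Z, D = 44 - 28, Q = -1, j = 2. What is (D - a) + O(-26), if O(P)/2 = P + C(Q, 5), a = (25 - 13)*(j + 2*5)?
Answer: -170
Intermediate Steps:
D = 16
a = 144 (a = (25 - 13)*(2 + 2*5) = 12*(2 + 10) = 12*12 = 144)
O(P) = 10 + 2*P (O(P) = 2*(P + 5) = 2*(5 + P) = 10 + 2*P)
(D - a) + O(-26) = (16 - 1*144) + (10 + 2*(-26)) = (16 - 144) + (10 - 52) = -128 - 42 = -170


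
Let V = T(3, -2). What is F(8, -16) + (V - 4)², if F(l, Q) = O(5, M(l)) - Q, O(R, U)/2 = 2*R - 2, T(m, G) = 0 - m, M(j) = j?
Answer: 81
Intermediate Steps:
T(m, G) = -m
O(R, U) = -4 + 4*R (O(R, U) = 2*(2*R - 2) = 2*(-2 + 2*R) = -4 + 4*R)
V = -3 (V = -1*3 = -3)
F(l, Q) = 16 - Q (F(l, Q) = (-4 + 4*5) - Q = (-4 + 20) - Q = 16 - Q)
F(8, -16) + (V - 4)² = (16 - 1*(-16)) + (-3 - 4)² = (16 + 16) + (-7)² = 32 + 49 = 81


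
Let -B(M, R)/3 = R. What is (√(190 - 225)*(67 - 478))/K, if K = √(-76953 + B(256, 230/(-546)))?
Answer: -2877*√28448095/1750652 ≈ -8.7653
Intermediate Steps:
B(M, R) = -3*R
K = 4*I*√39827333/91 (K = √(-76953 - 690/(-546)) = √(-76953 - 690*(-1)/546) = √(-76953 - 3*(-115/273)) = √(-76953 + 115/91) = √(-7002608/91) = 4*I*√39827333/91 ≈ 277.4*I)
(√(190 - 225)*(67 - 478))/K = (√(190 - 225)*(67 - 478))/((4*I*√39827333/91)) = (√(-35)*(-411))*(-I*√39827333/1750652) = ((I*√35)*(-411))*(-I*√39827333/1750652) = (-411*I*√35)*(-I*√39827333/1750652) = -2877*√28448095/1750652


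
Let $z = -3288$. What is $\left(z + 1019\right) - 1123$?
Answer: $-3392$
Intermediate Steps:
$\left(z + 1019\right) - 1123 = \left(-3288 + 1019\right) - 1123 = -2269 - 1123 = -3392$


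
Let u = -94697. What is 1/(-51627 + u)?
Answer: -1/146324 ≈ -6.8341e-6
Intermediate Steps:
1/(-51627 + u) = 1/(-51627 - 94697) = 1/(-146324) = -1/146324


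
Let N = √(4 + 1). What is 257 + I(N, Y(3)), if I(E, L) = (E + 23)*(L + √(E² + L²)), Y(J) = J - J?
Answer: 262 + 23*√5 ≈ 313.43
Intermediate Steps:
Y(J) = 0
N = √5 ≈ 2.2361
I(E, L) = (23 + E)*(L + √(E² + L²))
257 + I(N, Y(3)) = 257 + (23*0 + 23*√((√5)² + 0²) + √5*0 + √5*√((√5)² + 0²)) = 257 + (0 + 23*√(5 + 0) + 0 + √5*√(5 + 0)) = 257 + (0 + 23*√5 + 0 + √5*√5) = 257 + (0 + 23*√5 + 0 + 5) = 257 + (5 + 23*√5) = 262 + 23*√5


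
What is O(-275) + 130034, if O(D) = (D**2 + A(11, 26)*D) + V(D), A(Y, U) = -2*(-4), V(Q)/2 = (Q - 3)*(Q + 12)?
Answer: 349687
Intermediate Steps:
V(Q) = 2*(-3 + Q)*(12 + Q) (V(Q) = 2*((Q - 3)*(Q + 12)) = 2*((-3 + Q)*(12 + Q)) = 2*(-3 + Q)*(12 + Q))
A(Y, U) = 8
O(D) = -72 + 3*D**2 + 26*D (O(D) = (D**2 + 8*D) + (-72 + 2*D**2 + 18*D) = -72 + 3*D**2 + 26*D)
O(-275) + 130034 = (-72 + 3*(-275)**2 + 26*(-275)) + 130034 = (-72 + 3*75625 - 7150) + 130034 = (-72 + 226875 - 7150) + 130034 = 219653 + 130034 = 349687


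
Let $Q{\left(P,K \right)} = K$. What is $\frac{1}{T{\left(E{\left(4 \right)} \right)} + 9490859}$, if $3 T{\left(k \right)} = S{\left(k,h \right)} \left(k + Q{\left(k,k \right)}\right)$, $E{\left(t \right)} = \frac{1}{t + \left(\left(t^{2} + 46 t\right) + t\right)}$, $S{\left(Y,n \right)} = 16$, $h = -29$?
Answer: $\frac{39}{370143503} \approx 1.0536 \cdot 10^{-7}$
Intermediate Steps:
$E{\left(t \right)} = \frac{1}{t^{2} + 48 t}$ ($E{\left(t \right)} = \frac{1}{t + \left(t^{2} + 47 t\right)} = \frac{1}{t^{2} + 48 t}$)
$T{\left(k \right)} = \frac{32 k}{3}$ ($T{\left(k \right)} = \frac{16 \left(k + k\right)}{3} = \frac{16 \cdot 2 k}{3} = \frac{32 k}{3}$)
$\frac{1}{T{\left(E{\left(4 \right)} \right)} + 9490859} = \frac{1}{\frac{32 \frac{1}{4 \left(48 + 4\right)}}{3} + 9490859} = \frac{1}{\frac{32 \frac{1}{4 \cdot 52}}{3} + 9490859} = \frac{1}{\frac{32 \cdot \frac{1}{4} \cdot \frac{1}{52}}{3} + 9490859} = \frac{1}{\frac{32}{3} \cdot \frac{1}{208} + 9490859} = \frac{1}{\frac{2}{39} + 9490859} = \frac{1}{\frac{370143503}{39}} = \frac{39}{370143503}$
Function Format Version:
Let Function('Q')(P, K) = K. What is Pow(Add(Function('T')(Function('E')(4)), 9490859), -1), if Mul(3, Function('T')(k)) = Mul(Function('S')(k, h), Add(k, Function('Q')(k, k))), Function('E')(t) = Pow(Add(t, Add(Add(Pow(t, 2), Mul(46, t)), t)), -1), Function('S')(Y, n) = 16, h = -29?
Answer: Rational(39, 370143503) ≈ 1.0536e-7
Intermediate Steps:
Function('E')(t) = Pow(Add(Pow(t, 2), Mul(48, t)), -1) (Function('E')(t) = Pow(Add(t, Add(Pow(t, 2), Mul(47, t))), -1) = Pow(Add(Pow(t, 2), Mul(48, t)), -1))
Function('T')(k) = Mul(Rational(32, 3), k) (Function('T')(k) = Mul(Rational(1, 3), Mul(16, Add(k, k))) = Mul(Rational(1, 3), Mul(16, Mul(2, k))) = Mul(Rational(1, 3), Mul(32, k)) = Mul(Rational(32, 3), k))
Pow(Add(Function('T')(Function('E')(4)), 9490859), -1) = Pow(Add(Mul(Rational(32, 3), Mul(Pow(4, -1), Pow(Add(48, 4), -1))), 9490859), -1) = Pow(Add(Mul(Rational(32, 3), Mul(Rational(1, 4), Pow(52, -1))), 9490859), -1) = Pow(Add(Mul(Rational(32, 3), Mul(Rational(1, 4), Rational(1, 52))), 9490859), -1) = Pow(Add(Mul(Rational(32, 3), Rational(1, 208)), 9490859), -1) = Pow(Add(Rational(2, 39), 9490859), -1) = Pow(Rational(370143503, 39), -1) = Rational(39, 370143503)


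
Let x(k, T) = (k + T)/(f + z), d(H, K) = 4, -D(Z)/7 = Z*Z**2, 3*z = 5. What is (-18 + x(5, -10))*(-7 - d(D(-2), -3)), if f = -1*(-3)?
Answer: 2937/14 ≈ 209.79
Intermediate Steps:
z = 5/3 (z = (1/3)*5 = 5/3 ≈ 1.6667)
f = 3
D(Z) = -7*Z**3 (D(Z) = -7*Z*Z**2 = -7*Z**3)
x(k, T) = 3*T/14 + 3*k/14 (x(k, T) = (k + T)/(3 + 5/3) = (T + k)/(14/3) = (T + k)*(3/14) = 3*T/14 + 3*k/14)
(-18 + x(5, -10))*(-7 - d(D(-2), -3)) = (-18 + ((3/14)*(-10) + (3/14)*5))*(-7 - 1*4) = (-18 + (-15/7 + 15/14))*(-7 - 4) = (-18 - 15/14)*(-11) = -267/14*(-11) = 2937/14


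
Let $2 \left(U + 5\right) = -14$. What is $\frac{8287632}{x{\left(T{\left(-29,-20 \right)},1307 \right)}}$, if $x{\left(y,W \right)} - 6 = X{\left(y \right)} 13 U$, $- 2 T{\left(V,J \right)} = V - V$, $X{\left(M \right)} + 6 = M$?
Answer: $\frac{1381272}{157} \approx 8797.9$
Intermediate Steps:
$U = -12$ ($U = -5 + \frac{1}{2} \left(-14\right) = -5 - 7 = -12$)
$X{\left(M \right)} = -6 + M$
$T{\left(V,J \right)} = 0$ ($T{\left(V,J \right)} = - \frac{V - V}{2} = \left(- \frac{1}{2}\right) 0 = 0$)
$x{\left(y,W \right)} = 942 - 156 y$ ($x{\left(y,W \right)} = 6 + \left(-6 + y\right) 13 \left(-12\right) = 6 + \left(-78 + 13 y\right) \left(-12\right) = 6 - \left(-936 + 156 y\right) = 942 - 156 y$)
$\frac{8287632}{x{\left(T{\left(-29,-20 \right)},1307 \right)}} = \frac{8287632}{942 - 0} = \frac{8287632}{942 + 0} = \frac{8287632}{942} = 8287632 \cdot \frac{1}{942} = \frac{1381272}{157}$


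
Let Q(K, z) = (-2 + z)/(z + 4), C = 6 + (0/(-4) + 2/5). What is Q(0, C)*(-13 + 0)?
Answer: -11/2 ≈ -5.5000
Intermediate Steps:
C = 32/5 (C = 6 + (0*(-¼) + 2*(⅕)) = 6 + (0 + ⅖) = 6 + ⅖ = 32/5 ≈ 6.4000)
Q(K, z) = (-2 + z)/(4 + z)
Q(0, C)*(-13 + 0) = ((-2 + 32/5)/(4 + 32/5))*(-13 + 0) = ((22/5)/(52/5))*(-13) = ((5/52)*(22/5))*(-13) = (11/26)*(-13) = -11/2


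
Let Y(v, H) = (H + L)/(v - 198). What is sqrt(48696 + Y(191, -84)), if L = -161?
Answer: sqrt(48731) ≈ 220.75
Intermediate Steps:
Y(v, H) = (-161 + H)/(-198 + v) (Y(v, H) = (H - 161)/(v - 198) = (-161 + H)/(-198 + v))
sqrt(48696 + Y(191, -84)) = sqrt(48696 + (-161 - 84)/(-198 + 191)) = sqrt(48696 - 245/(-7)) = sqrt(48696 - 1/7*(-245)) = sqrt(48696 + 35) = sqrt(48731)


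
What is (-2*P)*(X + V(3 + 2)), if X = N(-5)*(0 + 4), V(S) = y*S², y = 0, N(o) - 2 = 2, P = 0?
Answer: 0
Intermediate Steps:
N(o) = 4 (N(o) = 2 + 2 = 4)
V(S) = 0 (V(S) = 0*S² = 0)
X = 16 (X = 4*(0 + 4) = 4*4 = 16)
(-2*P)*(X + V(3 + 2)) = (-2*0)*(16 + 0) = 0*16 = 0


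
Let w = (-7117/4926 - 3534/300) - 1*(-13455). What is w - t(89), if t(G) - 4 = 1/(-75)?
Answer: 55162122/4105 ≈ 13438.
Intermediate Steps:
t(G) = 299/75 (t(G) = 4 + 1/(-75) = 4 - 1/75 = 299/75)
w = 827677309/61575 (w = (-7117*1/4926 - 3534*1/300) + 13455 = (-7117/4926 - 589/50) + 13455 = -814316/61575 + 13455 = 827677309/61575 ≈ 13442.)
w - t(89) = 827677309/61575 - 1*299/75 = 827677309/61575 - 299/75 = 55162122/4105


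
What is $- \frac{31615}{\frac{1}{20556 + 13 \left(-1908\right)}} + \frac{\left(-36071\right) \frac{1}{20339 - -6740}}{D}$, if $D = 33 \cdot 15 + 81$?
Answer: $\frac{2094752897866009}{15597504} \approx 1.343 \cdot 10^{8}$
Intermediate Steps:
$D = 576$ ($D = 495 + 81 = 576$)
$- \frac{31615}{\frac{1}{20556 + 13 \left(-1908\right)}} + \frac{\left(-36071\right) \frac{1}{20339 - -6740}}{D} = - \frac{31615}{\frac{1}{20556 + 13 \left(-1908\right)}} + \frac{\left(-36071\right) \frac{1}{20339 - -6740}}{576} = - \frac{31615}{\frac{1}{20556 - 24804}} + - \frac{36071}{20339 + 6740} \cdot \frac{1}{576} = - \frac{31615}{\frac{1}{-4248}} + - \frac{36071}{27079} \cdot \frac{1}{576} = - \frac{31615}{- \frac{1}{4248}} + \left(-36071\right) \frac{1}{27079} \cdot \frac{1}{576} = \left(-31615\right) \left(-4248\right) - \frac{36071}{15597504} = 134300520 - \frac{36071}{15597504} = \frac{2094752897866009}{15597504}$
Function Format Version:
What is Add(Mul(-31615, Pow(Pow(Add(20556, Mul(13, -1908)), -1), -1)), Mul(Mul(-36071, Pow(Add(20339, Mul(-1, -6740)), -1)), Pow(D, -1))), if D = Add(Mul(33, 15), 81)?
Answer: Rational(2094752897866009, 15597504) ≈ 1.3430e+8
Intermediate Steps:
D = 576 (D = Add(495, 81) = 576)
Add(Mul(-31615, Pow(Pow(Add(20556, Mul(13, -1908)), -1), -1)), Mul(Mul(-36071, Pow(Add(20339, Mul(-1, -6740)), -1)), Pow(D, -1))) = Add(Mul(-31615, Pow(Pow(Add(20556, Mul(13, -1908)), -1), -1)), Mul(Mul(-36071, Pow(Add(20339, Mul(-1, -6740)), -1)), Pow(576, -1))) = Add(Mul(-31615, Pow(Pow(Add(20556, -24804), -1), -1)), Mul(Mul(-36071, Pow(Add(20339, 6740), -1)), Rational(1, 576))) = Add(Mul(-31615, Pow(Pow(-4248, -1), -1)), Mul(Mul(-36071, Pow(27079, -1)), Rational(1, 576))) = Add(Mul(-31615, Pow(Rational(-1, 4248), -1)), Mul(Mul(-36071, Rational(1, 27079)), Rational(1, 576))) = Add(Mul(-31615, -4248), Mul(Rational(-36071, 27079), Rational(1, 576))) = Add(134300520, Rational(-36071, 15597504)) = Rational(2094752897866009, 15597504)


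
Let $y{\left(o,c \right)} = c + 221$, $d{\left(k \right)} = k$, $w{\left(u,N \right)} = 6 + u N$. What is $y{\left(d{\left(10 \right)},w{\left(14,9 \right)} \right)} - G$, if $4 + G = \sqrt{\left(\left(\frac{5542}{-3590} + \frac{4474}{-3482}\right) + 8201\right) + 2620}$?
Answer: $357 - \frac{\sqrt{105652628207885555}}{3125095} \approx 252.99$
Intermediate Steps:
$w{\left(u,N \right)} = 6 + N u$
$y{\left(o,c \right)} = 221 + c$
$G = -4 + \frac{\sqrt{105652628207885555}}{3125095}$ ($G = -4 + \sqrt{\left(\left(\frac{5542}{-3590} + \frac{4474}{-3482}\right) + 8201\right) + 2620} = -4 + \sqrt{\left(\left(5542 \left(- \frac{1}{3590}\right) + 4474 \left(- \frac{1}{3482}\right)\right) + 8201\right) + 2620} = -4 + \sqrt{\left(\left(- \frac{2771}{1795} - \frac{2237}{1741}\right) + 8201\right) + 2620} = -4 + \sqrt{\left(- \frac{8839726}{3125095} + 8201\right) + 2620} = -4 + \sqrt{\frac{25620064369}{3125095} + 2620} = -4 + \sqrt{\frac{33807813269}{3125095}} = -4 + \frac{\sqrt{105652628207885555}}{3125095} \approx 100.01$)
$y{\left(d{\left(10 \right)},w{\left(14,9 \right)} \right)} - G = \left(221 + \left(6 + 9 \cdot 14\right)\right) - \left(-4 + \frac{\sqrt{105652628207885555}}{3125095}\right) = \left(221 + \left(6 + 126\right)\right) + \left(4 - \frac{\sqrt{105652628207885555}}{3125095}\right) = \left(221 + 132\right) + \left(4 - \frac{\sqrt{105652628207885555}}{3125095}\right) = 353 + \left(4 - \frac{\sqrt{105652628207885555}}{3125095}\right) = 357 - \frac{\sqrt{105652628207885555}}{3125095}$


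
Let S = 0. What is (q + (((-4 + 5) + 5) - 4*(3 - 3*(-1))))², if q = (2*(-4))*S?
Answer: 324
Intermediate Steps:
q = 0 (q = (2*(-4))*0 = -8*0 = 0)
(q + (((-4 + 5) + 5) - 4*(3 - 3*(-1))))² = (0 + (((-4 + 5) + 5) - 4*(3 - 3*(-1))))² = (0 + ((1 + 5) - 4*(3 + 3)))² = (0 + (6 - 4*6))² = (0 + (6 - 24))² = (0 - 18)² = (-18)² = 324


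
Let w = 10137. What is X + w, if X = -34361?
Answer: -24224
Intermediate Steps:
X + w = -34361 + 10137 = -24224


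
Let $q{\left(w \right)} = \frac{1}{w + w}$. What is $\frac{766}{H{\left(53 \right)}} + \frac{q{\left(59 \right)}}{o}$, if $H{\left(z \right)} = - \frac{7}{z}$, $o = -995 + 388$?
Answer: $- \frac{2907872355}{501382} \approx -5799.7$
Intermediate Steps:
$q{\left(w \right)} = \frac{1}{2 w}$
$o = -607$
$\frac{766}{H{\left(53 \right)}} + \frac{q{\left(59 \right)}}{o} = \frac{766}{\left(-7\right) \frac{1}{53}} + \frac{\frac{1}{2} \cdot \frac{1}{59}}{-607} = \frac{766}{\left(-7\right) \frac{1}{53}} + \frac{1}{2} \cdot \frac{1}{59} \left(- \frac{1}{607}\right) = \frac{766}{- \frac{7}{53}} + \frac{1}{118} \left(- \frac{1}{607}\right) = 766 \left(- \frac{53}{7}\right) - \frac{1}{71626} = - \frac{40598}{7} - \frac{1}{71626} = - \frac{2907872355}{501382}$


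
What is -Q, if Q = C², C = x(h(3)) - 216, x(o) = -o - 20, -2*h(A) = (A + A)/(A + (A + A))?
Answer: -499849/9 ≈ -55539.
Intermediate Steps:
h(A) = -⅓ (h(A) = -(A + A)/(2*(A + (A + A))) = -2*A/(2*(A + 2*A)) = -2*A/(2*(3*A)) = -2*A*1/(3*A)/2 = -½*⅔ = -⅓)
x(o) = -20 - o
C = -707/3 (C = (-20 - 1*(-⅓)) - 216 = (-20 + ⅓) - 216 = -59/3 - 216 = -707/3 ≈ -235.67)
Q = 499849/9 (Q = (-707/3)² = 499849/9 ≈ 55539.)
-Q = -1*499849/9 = -499849/9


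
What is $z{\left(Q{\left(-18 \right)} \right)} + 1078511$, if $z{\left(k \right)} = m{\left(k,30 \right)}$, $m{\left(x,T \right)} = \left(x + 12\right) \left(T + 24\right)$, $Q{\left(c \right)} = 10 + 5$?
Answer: $1079969$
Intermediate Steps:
$Q{\left(c \right)} = 15$
$m{\left(x,T \right)} = \left(12 + x\right) \left(24 + T\right)$
$z{\left(k \right)} = 648 + 54 k$ ($z{\left(k \right)} = 288 + 12 \cdot 30 + 24 k + 30 k = 288 + 360 + 24 k + 30 k = 648 + 54 k$)
$z{\left(Q{\left(-18 \right)} \right)} + 1078511 = \left(648 + 54 \cdot 15\right) + 1078511 = \left(648 + 810\right) + 1078511 = 1458 + 1078511 = 1079969$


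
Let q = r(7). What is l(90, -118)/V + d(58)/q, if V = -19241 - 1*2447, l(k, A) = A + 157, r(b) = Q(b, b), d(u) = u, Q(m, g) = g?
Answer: 1257631/151816 ≈ 8.2839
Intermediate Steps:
r(b) = b
q = 7
l(k, A) = 157 + A
V = -21688 (V = -19241 - 2447 = -21688)
l(90, -118)/V + d(58)/q = (157 - 118)/(-21688) + 58/7 = 39*(-1/21688) + 58*(⅐) = -39/21688 + 58/7 = 1257631/151816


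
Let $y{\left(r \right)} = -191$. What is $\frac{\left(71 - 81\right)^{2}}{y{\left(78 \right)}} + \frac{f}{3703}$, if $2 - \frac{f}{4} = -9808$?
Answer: $\frac{7124540}{707273} \approx 10.073$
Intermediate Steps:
$f = 39240$ ($f = 8 - -39232 = 8 + 39232 = 39240$)
$\frac{\left(71 - 81\right)^{2}}{y{\left(78 \right)}} + \frac{f}{3703} = \frac{\left(71 - 81\right)^{2}}{-191} + \frac{39240}{3703} = \left(-10\right)^{2} \left(- \frac{1}{191}\right) + 39240 \cdot \frac{1}{3703} = 100 \left(- \frac{1}{191}\right) + \frac{39240}{3703} = - \frac{100}{191} + \frac{39240}{3703} = \frac{7124540}{707273}$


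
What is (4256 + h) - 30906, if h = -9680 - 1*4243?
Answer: -40573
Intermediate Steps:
h = -13923 (h = -9680 - 4243 = -13923)
(4256 + h) - 30906 = (4256 - 13923) - 30906 = -9667 - 30906 = -40573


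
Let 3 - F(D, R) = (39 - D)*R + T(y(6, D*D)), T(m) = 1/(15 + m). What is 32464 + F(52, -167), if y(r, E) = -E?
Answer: 81465945/2689 ≈ 30296.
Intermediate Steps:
F(D, R) = 3 - 1/(15 - D**2) - R*(39 - D) (F(D, R) = 3 - ((39 - D)*R + 1/(15 - D*D)) = 3 - (R*(39 - D) + 1/(15 - D**2)) = 3 - (1/(15 - D**2) + R*(39 - D)) = 3 + (-1/(15 - D**2) - R*(39 - D)) = 3 - 1/(15 - D**2) - R*(39 - D))
32464 + F(52, -167) = 32464 + (1 + (-15 + 52**2)*(3 - 39*(-167) + 52*(-167)))/(-15 + 52**2) = 32464 + (1 + (-15 + 2704)*(3 + 6513 - 8684))/(-15 + 2704) = 32464 + (1 + 2689*(-2168))/2689 = 32464 + (1 - 5829752)/2689 = 32464 + (1/2689)*(-5829751) = 32464 - 5829751/2689 = 81465945/2689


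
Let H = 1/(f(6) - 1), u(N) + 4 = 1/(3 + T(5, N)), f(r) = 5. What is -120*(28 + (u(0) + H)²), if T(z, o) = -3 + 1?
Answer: -8535/2 ≈ -4267.5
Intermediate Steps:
T(z, o) = -2
u(N) = -3 (u(N) = -4 + 1/(3 - 2) = -4 + 1/1 = -4 + 1 = -3)
H = ¼ (H = 1/(5 - 1) = 1/4 = ¼ ≈ 0.25000)
-120*(28 + (u(0) + H)²) = -120*(28 + (-3 + ¼)²) = -120*(28 + (-11/4)²) = -120*(28 + 121/16) = -120*569/16 = -8535/2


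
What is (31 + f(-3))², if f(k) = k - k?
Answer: 961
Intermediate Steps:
f(k) = 0
(31 + f(-3))² = (31 + 0)² = 31² = 961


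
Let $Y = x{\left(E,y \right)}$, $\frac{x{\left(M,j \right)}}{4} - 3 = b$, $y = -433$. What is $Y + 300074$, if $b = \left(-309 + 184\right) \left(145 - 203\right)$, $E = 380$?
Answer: $329086$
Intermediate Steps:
$b = 7250$ ($b = \left(-125\right) \left(-58\right) = 7250$)
$x{\left(M,j \right)} = 29012$ ($x{\left(M,j \right)} = 12 + 4 \cdot 7250 = 12 + 29000 = 29012$)
$Y = 29012$
$Y + 300074 = 29012 + 300074 = 329086$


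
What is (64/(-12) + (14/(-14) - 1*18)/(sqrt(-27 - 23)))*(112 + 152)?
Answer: -1408 + 2508*I*sqrt(2)/5 ≈ -1408.0 + 709.37*I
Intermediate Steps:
(64/(-12) + (14/(-14) - 1*18)/(sqrt(-27 - 23)))*(112 + 152) = (64*(-1/12) + (14*(-1/14) - 18)/(sqrt(-50)))*264 = (-16/3 + (-1 - 18)/((5*I*sqrt(2))))*264 = (-16/3 - (-19)*I*sqrt(2)/10)*264 = (-16/3 + 19*I*sqrt(2)/10)*264 = -1408 + 2508*I*sqrt(2)/5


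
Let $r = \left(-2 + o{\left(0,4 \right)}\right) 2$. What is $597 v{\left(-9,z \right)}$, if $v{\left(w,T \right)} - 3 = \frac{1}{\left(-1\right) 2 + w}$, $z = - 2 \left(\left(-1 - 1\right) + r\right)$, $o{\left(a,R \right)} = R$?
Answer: $\frac{19104}{11} \approx 1736.7$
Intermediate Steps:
$r = 4$ ($r = \left(-2 + 4\right) 2 = 2 \cdot 2 = 4$)
$z = -4$ ($z = - 2 \left(\left(-1 - 1\right) + 4\right) = - 2 \left(-2 + 4\right) = \left(-2\right) 2 = -4$)
$v{\left(w,T \right)} = 3 + \frac{1}{-2 + w}$ ($v{\left(w,T \right)} = 3 + \frac{1}{\left(-1\right) 2 + w} = 3 + \frac{1}{-2 + w}$)
$597 v{\left(-9,z \right)} = 597 \frac{-5 + 3 \left(-9\right)}{-2 - 9} = 597 \frac{-5 - 27}{-11} = 597 \left(\left(- \frac{1}{11}\right) \left(-32\right)\right) = 597 \cdot \frac{32}{11} = \frac{19104}{11}$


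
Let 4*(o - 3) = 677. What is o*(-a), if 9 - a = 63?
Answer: 18603/2 ≈ 9301.5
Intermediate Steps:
a = -54 (a = 9 - 1*63 = 9 - 63 = -54)
o = 689/4 (o = 3 + (1/4)*677 = 3 + 677/4 = 689/4 ≈ 172.25)
o*(-a) = 689*(-1*(-54))/4 = (689/4)*54 = 18603/2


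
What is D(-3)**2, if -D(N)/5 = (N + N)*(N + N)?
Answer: 32400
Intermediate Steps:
D(N) = -20*N**2 (D(N) = -5*(N + N)*(N + N) = -5*2*N*2*N = -20*N**2)
D(-3)**2 = (-20*(-3)**2)**2 = (-20*9)**2 = (-180)**2 = 32400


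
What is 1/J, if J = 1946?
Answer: 1/1946 ≈ 0.00051387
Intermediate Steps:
1/J = 1/1946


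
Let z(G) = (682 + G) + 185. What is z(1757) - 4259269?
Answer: -4256645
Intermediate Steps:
z(G) = 867 + G
z(1757) - 4259269 = (867 + 1757) - 4259269 = 2624 - 4259269 = -4256645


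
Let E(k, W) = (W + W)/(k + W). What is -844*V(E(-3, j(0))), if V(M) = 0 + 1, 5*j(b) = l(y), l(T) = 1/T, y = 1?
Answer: -844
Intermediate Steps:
j(b) = ⅕ (j(b) = (⅕)/1 = (⅕)*1 = ⅕)
E(k, W) = 2*W/(W + k) (E(k, W) = (2*W)/(W + k) = 2*W/(W + k))
V(M) = 1
-844*V(E(-3, j(0))) = -844*1 = -844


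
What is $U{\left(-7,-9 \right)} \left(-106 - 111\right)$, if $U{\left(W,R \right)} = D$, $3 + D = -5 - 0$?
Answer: $1736$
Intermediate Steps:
$D = -8$ ($D = -3 - 5 = -8$)
$U{\left(W,R \right)} = -8$
$U{\left(-7,-9 \right)} \left(-106 - 111\right) = - 8 \left(-106 - 111\right) = \left(-8\right) \left(-217\right) = 1736$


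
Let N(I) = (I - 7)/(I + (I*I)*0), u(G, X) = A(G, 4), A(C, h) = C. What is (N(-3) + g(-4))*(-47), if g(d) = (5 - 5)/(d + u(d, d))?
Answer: -470/3 ≈ -156.67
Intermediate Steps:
u(G, X) = G
g(d) = 0 (g(d) = (5 - 5)/(d + d) = 0/((2*d)) = 0*(1/(2*d)) = 0)
N(I) = (-7 + I)/I (N(I) = (-7 + I)/(I + I**2*0) = (-7 + I)/(I + 0) = (-7 + I)/I)
(N(-3) + g(-4))*(-47) = ((-7 - 3)/(-3) + 0)*(-47) = (-1/3*(-10) + 0)*(-47) = (10/3 + 0)*(-47) = (10/3)*(-47) = -470/3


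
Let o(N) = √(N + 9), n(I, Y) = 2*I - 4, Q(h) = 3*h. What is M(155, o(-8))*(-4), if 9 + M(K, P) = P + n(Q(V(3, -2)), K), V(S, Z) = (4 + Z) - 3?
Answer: 72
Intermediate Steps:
V(S, Z) = 1 + Z
n(I, Y) = -4 + 2*I
o(N) = √(9 + N)
M(K, P) = -19 + P (M(K, P) = -9 + (P + (-4 + 2*(3*(1 - 2)))) = -9 + (P + (-4 + 2*(3*(-1)))) = -9 + (P + (-4 + 2*(-3))) = -9 + (P + (-4 - 6)) = -9 + (P - 10) = -9 + (-10 + P) = -19 + P)
M(155, o(-8))*(-4) = (-19 + √(9 - 8))*(-4) = (-19 + √1)*(-4) = (-19 + 1)*(-4) = -18*(-4) = 72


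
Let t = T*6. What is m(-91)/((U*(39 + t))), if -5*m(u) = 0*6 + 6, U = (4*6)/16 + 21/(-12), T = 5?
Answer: 8/115 ≈ 0.069565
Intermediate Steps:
U = -¼ (U = 24*(1/16) + 21*(-1/12) = 3/2 - 7/4 = -¼ ≈ -0.25000)
t = 30 (t = 5*6 = 30)
m(u) = -6/5 (m(u) = -(0*6 + 6)/5 = -(0 + 6)/5 = -⅕*6 = -6/5)
m(-91)/((U*(39 + t))) = -6*(-4/(39 + 30))/5 = -6/(5*((-¼*69))) = -6/(5*(-69/4)) = -6/5*(-4/69) = 8/115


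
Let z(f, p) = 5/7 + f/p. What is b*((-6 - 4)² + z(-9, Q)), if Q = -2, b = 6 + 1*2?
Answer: 5892/7 ≈ 841.71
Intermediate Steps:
b = 8 (b = 6 + 2 = 8)
z(f, p) = 5/7 + f/p (z(f, p) = 5*(⅐) + f/p = 5/7 + f/p)
b*((-6 - 4)² + z(-9, Q)) = 8*((-6 - 4)² + (5/7 - 9/(-2))) = 8*((-10)² + (5/7 - 9*(-½))) = 8*(100 + (5/7 + 9/2)) = 8*(100 + 73/14) = 8*(1473/14) = 5892/7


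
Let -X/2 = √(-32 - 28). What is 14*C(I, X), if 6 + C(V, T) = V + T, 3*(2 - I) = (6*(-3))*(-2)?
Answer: -224 - 56*I*√15 ≈ -224.0 - 216.89*I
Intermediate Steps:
I = -10 (I = 2 - 6*(-3)*(-2)/3 = 2 - (-6)*(-2) = 2 - ⅓*36 = 2 - 12 = -10)
X = -4*I*√15 (X = -2*√(-32 - 28) = -4*I*√15 ≈ -15.492*I)
C(V, T) = -6 + T + V (C(V, T) = -6 + (V + T) = -6 + (T + V) = -6 + T + V)
14*C(I, X) = 14*(-6 - 4*I*√15 - 10) = 14*(-16 - 4*I*√15) = -224 - 56*I*√15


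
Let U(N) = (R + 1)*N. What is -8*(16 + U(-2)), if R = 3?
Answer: -64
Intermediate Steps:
U(N) = 4*N (U(N) = (3 + 1)*N = 4*N)
-8*(16 + U(-2)) = -8*(16 + 4*(-2)) = -8*(16 - 8) = -8*8 = -64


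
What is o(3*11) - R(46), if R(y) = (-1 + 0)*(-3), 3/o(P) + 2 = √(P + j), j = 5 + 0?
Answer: -48/17 + 3*√38/34 ≈ -2.2796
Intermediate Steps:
j = 5
o(P) = 3/(-2 + √(5 + P)) (o(P) = 3/(-2 + √(P + 5)) = 3/(-2 + √(5 + P)))
R(y) = 3 (R(y) = -1*(-3) = 3)
o(3*11) - R(46) = 3/(-2 + √(5 + 3*11)) - 1*3 = 3/(-2 + √(5 + 33)) - 3 = 3/(-2 + √38) - 3 = -3 + 3/(-2 + √38)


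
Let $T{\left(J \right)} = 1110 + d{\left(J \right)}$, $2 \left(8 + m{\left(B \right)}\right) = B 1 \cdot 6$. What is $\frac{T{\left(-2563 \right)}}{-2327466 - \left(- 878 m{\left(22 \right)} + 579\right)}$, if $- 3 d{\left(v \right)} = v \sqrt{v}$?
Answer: $- \frac{1110}{2277121} - \frac{233 i \sqrt{2563}}{621033} \approx -0.00048746 - 0.018994 i$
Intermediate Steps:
$d{\left(v \right)} = - \frac{v^{\frac{3}{2}}}{3}$ ($d{\left(v \right)} = - \frac{v \sqrt{v}}{3} = - \frac{v^{\frac{3}{2}}}{3}$)
$m{\left(B \right)} = -8 + 3 B$ ($m{\left(B \right)} = -8 + \frac{B 1 \cdot 6}{2} = -8 + \frac{B 6}{2} = -8 + \frac{6 B}{2} = -8 + 3 B$)
$T{\left(J \right)} = 1110 - \frac{J^{\frac{3}{2}}}{3}$
$\frac{T{\left(-2563 \right)}}{-2327466 - \left(- 878 m{\left(22 \right)} + 579\right)} = \frac{1110 - \frac{\left(-2563\right)^{\frac{3}{2}}}{3}}{-2327466 - \left(- 878 \left(-8 + 3 \cdot 22\right) + 579\right)} = \frac{1110 - \frac{\left(-2563\right) i \sqrt{2563}}{3}}{-2327466 - \left(- 878 \left(-8 + 66\right) + 579\right)} = \frac{1110 + \frac{2563 i \sqrt{2563}}{3}}{-2327466 - \left(\left(-878\right) 58 + 579\right)} = \frac{1110 + \frac{2563 i \sqrt{2563}}{3}}{-2327466 - \left(-50924 + 579\right)} = \frac{1110 + \frac{2563 i \sqrt{2563}}{3}}{-2327466 - -50345} = \frac{1110 + \frac{2563 i \sqrt{2563}}{3}}{-2327466 + 50345} = \frac{1110 + \frac{2563 i \sqrt{2563}}{3}}{-2277121} = \left(1110 + \frac{2563 i \sqrt{2563}}{3}\right) \left(- \frac{1}{2277121}\right) = - \frac{1110}{2277121} - \frac{233 i \sqrt{2563}}{621033}$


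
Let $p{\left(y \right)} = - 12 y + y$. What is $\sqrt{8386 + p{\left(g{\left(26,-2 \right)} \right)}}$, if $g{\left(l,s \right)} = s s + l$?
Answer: $2 \sqrt{2014} \approx 89.755$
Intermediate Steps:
$g{\left(l,s \right)} = l + s^{2}$ ($g{\left(l,s \right)} = s^{2} + l = l + s^{2}$)
$p{\left(y \right)} = - 11 y$
$\sqrt{8386 + p{\left(g{\left(26,-2 \right)} \right)}} = \sqrt{8386 - 11 \left(26 + \left(-2\right)^{2}\right)} = \sqrt{8386 - 11 \left(26 + 4\right)} = \sqrt{8386 - 330} = \sqrt{8056} = 2 \sqrt{2014}$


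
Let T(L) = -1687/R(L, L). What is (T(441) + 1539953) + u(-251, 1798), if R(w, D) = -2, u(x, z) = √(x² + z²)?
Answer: 3081593/2 + √3295805 ≈ 1.5426e+6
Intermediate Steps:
T(L) = 1687/2 (T(L) = -1687/(-2) = -1687*(-½) = 1687/2)
(T(441) + 1539953) + u(-251, 1798) = (1687/2 + 1539953) + √((-251)² + 1798²) = 3081593/2 + √(63001 + 3232804) = 3081593/2 + √3295805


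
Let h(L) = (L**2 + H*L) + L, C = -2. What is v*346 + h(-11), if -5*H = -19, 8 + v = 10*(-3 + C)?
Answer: -99999/5 ≈ -20000.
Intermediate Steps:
v = -58 (v = -8 + 10*(-3 - 2) = -8 + 10*(-5) = -8 - 50 = -58)
H = 19/5 (H = -1/5*(-19) = 19/5 ≈ 3.8000)
h(L) = L**2 + 24*L/5 (h(L) = (L**2 + 19*L/5) + L = L**2 + 24*L/5)
v*346 + h(-11) = -58*346 + (1/5)*(-11)*(24 + 5*(-11)) = -20068 + (1/5)*(-11)*(24 - 55) = -20068 + (1/5)*(-11)*(-31) = -20068 + 341/5 = -99999/5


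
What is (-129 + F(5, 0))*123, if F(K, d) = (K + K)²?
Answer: -3567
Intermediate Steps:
F(K, d) = 4*K² (F(K, d) = (2*K)² = 4*K²)
(-129 + F(5, 0))*123 = (-129 + 4*5²)*123 = (-129 + 4*25)*123 = (-129 + 100)*123 = -29*123 = -3567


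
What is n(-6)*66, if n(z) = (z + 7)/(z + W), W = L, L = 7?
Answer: 66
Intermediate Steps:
W = 7
n(z) = 1 (n(z) = (z + 7)/(z + 7) = (7 + z)/(7 + z) = 1)
n(-6)*66 = 1*66 = 66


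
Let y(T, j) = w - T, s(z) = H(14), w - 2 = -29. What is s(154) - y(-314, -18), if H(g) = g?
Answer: -273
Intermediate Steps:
w = -27 (w = 2 - 29 = -27)
s(z) = 14
y(T, j) = -27 - T
s(154) - y(-314, -18) = 14 - (-27 - 1*(-314)) = 14 - (-27 + 314) = 14 - 1*287 = 14 - 287 = -273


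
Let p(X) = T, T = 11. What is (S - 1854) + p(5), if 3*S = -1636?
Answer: -7165/3 ≈ -2388.3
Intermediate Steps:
p(X) = 11
S = -1636/3 (S = (⅓)*(-1636) = -1636/3 ≈ -545.33)
(S - 1854) + p(5) = (-1636/3 - 1854) + 11 = -7198/3 + 11 = -7165/3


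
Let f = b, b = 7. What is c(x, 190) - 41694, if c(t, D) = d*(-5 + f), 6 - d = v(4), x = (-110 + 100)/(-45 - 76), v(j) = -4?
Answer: -41674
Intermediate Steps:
f = 7
x = 10/121 (x = -10/(-121) = -10*(-1/121) = 10/121 ≈ 0.082645)
d = 10 (d = 6 - 1*(-4) = 6 + 4 = 10)
c(t, D) = 20 (c(t, D) = 10*(-5 + 7) = 10*2 = 20)
c(x, 190) - 41694 = 20 - 41694 = -41674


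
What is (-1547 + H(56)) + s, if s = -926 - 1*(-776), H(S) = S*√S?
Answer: -1697 + 112*√14 ≈ -1277.9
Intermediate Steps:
H(S) = S^(3/2)
s = -150 (s = -926 + 776 = -150)
(-1547 + H(56)) + s = (-1547 + 56^(3/2)) - 150 = (-1547 + 112*√14) - 150 = -1697 + 112*√14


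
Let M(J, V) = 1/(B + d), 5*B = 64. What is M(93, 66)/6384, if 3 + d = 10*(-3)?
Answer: -5/644784 ≈ -7.7545e-6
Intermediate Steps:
d = -33 (d = -3 + 10*(-3) = -3 - 30 = -33)
B = 64/5 (B = (⅕)*64 = 64/5 ≈ 12.800)
M(J, V) = -5/101 (M(J, V) = 1/(64/5 - 33) = 1/(-101/5) = -5/101)
M(93, 66)/6384 = -5/101/6384 = -5/101*1/6384 = -5/644784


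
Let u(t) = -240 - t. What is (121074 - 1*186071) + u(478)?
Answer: -65715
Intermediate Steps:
(121074 - 1*186071) + u(478) = (121074 - 1*186071) + (-240 - 1*478) = (121074 - 186071) + (-240 - 478) = -64997 - 718 = -65715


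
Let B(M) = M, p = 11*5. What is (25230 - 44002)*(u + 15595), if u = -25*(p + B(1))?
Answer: -266468540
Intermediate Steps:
p = 55
u = -1400 (u = -25*(55 + 1) = -25*56 = -1400)
(25230 - 44002)*(u + 15595) = (25230 - 44002)*(-1400 + 15595) = -18772*14195 = -266468540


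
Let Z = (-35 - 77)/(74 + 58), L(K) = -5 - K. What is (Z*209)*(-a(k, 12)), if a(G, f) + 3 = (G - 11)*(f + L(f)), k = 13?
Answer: -6916/3 ≈ -2305.3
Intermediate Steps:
Z = -28/33 (Z = -112/132 = -112*1/132 = -28/33 ≈ -0.84848)
a(G, f) = 52 - 5*G (a(G, f) = -3 + (G - 11)*(f + (-5 - f)) = -3 + (-11 + G)*(-5) = -3 + (55 - 5*G) = 52 - 5*G)
(Z*209)*(-a(k, 12)) = (-28/33*209)*(-(52 - 5*13)) = -(-532)*(52 - 65)/3 = -(-532)*(-13)/3 = -532/3*13 = -6916/3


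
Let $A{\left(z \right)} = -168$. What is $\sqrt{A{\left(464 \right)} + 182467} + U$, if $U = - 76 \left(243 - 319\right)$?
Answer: $5776 + \sqrt{182299} \approx 6203.0$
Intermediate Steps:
$U = 5776$ ($U = \left(-76\right) \left(-76\right) = 5776$)
$\sqrt{A{\left(464 \right)} + 182467} + U = \sqrt{-168 + 182467} + 5776 = \sqrt{182299} + 5776 = 5776 + \sqrt{182299}$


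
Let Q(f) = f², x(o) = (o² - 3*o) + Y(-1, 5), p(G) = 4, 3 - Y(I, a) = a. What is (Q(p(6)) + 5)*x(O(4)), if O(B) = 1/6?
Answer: -623/12 ≈ -51.917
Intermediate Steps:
Y(I, a) = 3 - a
O(B) = ⅙ (O(B) = 1*(⅙) = ⅙)
x(o) = -2 + o² - 3*o (x(o) = (o² - 3*o) + (3 - 1*5) = (o² - 3*o) + (3 - 5) = (o² - 3*o) - 2 = -2 + o² - 3*o)
(Q(p(6)) + 5)*x(O(4)) = (4² + 5)*(-2 + (⅙)² - 3*⅙) = (16 + 5)*(-2 + 1/36 - ½) = 21*(-89/36) = -623/12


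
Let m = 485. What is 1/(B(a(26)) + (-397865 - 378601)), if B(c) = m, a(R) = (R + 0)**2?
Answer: -1/775981 ≈ -1.2887e-6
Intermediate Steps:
a(R) = R**2
B(c) = 485
1/(B(a(26)) + (-397865 - 378601)) = 1/(485 + (-397865 - 378601)) = 1/(485 - 776466) = 1/(-775981) = -1/775981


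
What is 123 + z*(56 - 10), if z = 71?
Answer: 3389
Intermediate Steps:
123 + z*(56 - 10) = 123 + 71*(56 - 10) = 123 + 71*46 = 123 + 3266 = 3389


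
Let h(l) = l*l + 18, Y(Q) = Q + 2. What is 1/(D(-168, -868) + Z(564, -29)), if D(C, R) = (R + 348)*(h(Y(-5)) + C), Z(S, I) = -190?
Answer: 1/73130 ≈ 1.3674e-5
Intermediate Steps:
Y(Q) = 2 + Q
h(l) = 18 + l² (h(l) = l² + 18 = 18 + l²)
D(C, R) = (27 + C)*(348 + R) (D(C, R) = (R + 348)*((18 + (2 - 5)²) + C) = (348 + R)*((18 + (-3)²) + C) = (348 + R)*((18 + 9) + C) = (348 + R)*(27 + C) = (27 + C)*(348 + R))
1/(D(-168, -868) + Z(564, -29)) = 1/((9396 + 27*(-868) + 348*(-168) - 168*(-868)) - 190) = 1/((9396 - 23436 - 58464 + 145824) - 190) = 1/(73320 - 190) = 1/73130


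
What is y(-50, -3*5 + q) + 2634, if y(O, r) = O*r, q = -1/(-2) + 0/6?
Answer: 3359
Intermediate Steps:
q = 1/2 (q = -1*(-1/2) + 0*(1/6) = 1/2 + 0 = 1/2 ≈ 0.50000)
y(-50, -3*5 + q) + 2634 = -50*(-3*5 + 1/2) + 2634 = -50*(-15 + 1/2) + 2634 = -50*(-29/2) + 2634 = 725 + 2634 = 3359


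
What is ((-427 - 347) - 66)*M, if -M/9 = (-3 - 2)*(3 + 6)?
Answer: -340200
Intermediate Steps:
M = 405 (M = -9*(-3 - 2)*(3 + 6) = -(-45)*9 = -9*(-45) = 405)
((-427 - 347) - 66)*M = ((-427 - 347) - 66)*405 = (-774 - 66)*405 = -840*405 = -340200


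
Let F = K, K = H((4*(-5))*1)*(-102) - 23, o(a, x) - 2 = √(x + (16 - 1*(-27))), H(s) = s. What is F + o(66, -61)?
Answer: 2019 + 3*I*√2 ≈ 2019.0 + 4.2426*I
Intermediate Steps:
o(a, x) = 2 + √(43 + x) (o(a, x) = 2 + √(x + (16 - 1*(-27))) = 2 + √(x + (16 + 27)) = 2 + √(x + 43) = 2 + √(43 + x))
K = 2017 (K = ((4*(-5))*1)*(-102) - 23 = -20*1*(-102) - 23 = -20*(-102) - 23 = 2040 - 23 = 2017)
F = 2017
F + o(66, -61) = 2017 + (2 + √(43 - 61)) = 2017 + (2 + √(-18)) = 2017 + (2 + 3*I*√2) = 2019 + 3*I*√2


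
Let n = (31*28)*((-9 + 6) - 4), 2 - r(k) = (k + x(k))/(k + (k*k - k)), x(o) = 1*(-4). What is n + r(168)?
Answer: -42858185/7056 ≈ -6074.0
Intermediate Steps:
x(o) = -4
r(k) = 2 - (-4 + k)/k² (r(k) = 2 - (k - 4)/(k + (k*k - k)) = 2 - (-4 + k)/(k + (k² - k)) = 2 - (-4 + k)/(k²) = 2 - (-4 + k)/k²)
n = -6076 (n = 868*(-3 - 4) = 868*(-7) = -6076)
n + r(168) = -6076 + (2 - 1/168 + 4/168²) = -6076 + (2 - 1*1/168 + 4*(1/28224)) = -6076 + (2 - 1/168 + 1/7056) = -6076 + 14071/7056 = -42858185/7056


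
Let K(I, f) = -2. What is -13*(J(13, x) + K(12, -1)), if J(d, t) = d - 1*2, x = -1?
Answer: -117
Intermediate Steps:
J(d, t) = -2 + d (J(d, t) = d - 2 = -2 + d)
-13*(J(13, x) + K(12, -1)) = -13*((-2 + 13) - 2) = -13*(11 - 2) = -13*9 = -117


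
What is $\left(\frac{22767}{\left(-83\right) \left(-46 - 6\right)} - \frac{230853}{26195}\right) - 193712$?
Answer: $- \frac{1684693666571}{8696740} \approx -1.9372 \cdot 10^{5}$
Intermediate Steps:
$\left(\frac{22767}{\left(-83\right) \left(-46 - 6\right)} - \frac{230853}{26195}\right) - 193712 = \left(\frac{22767}{\left(-83\right) \left(-52\right)} - \frac{230853}{26195}\right) - 193712 = \left(\frac{22767}{4316} - \frac{230853}{26195}\right) - 193712 = - \frac{30767691}{8696740} - 193712 = - \frac{1684693666571}{8696740}$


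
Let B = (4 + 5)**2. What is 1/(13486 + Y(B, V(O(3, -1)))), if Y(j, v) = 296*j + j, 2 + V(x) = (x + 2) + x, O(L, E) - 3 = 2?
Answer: 1/37543 ≈ 2.6636e-5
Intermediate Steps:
O(L, E) = 5 (O(L, E) = 3 + 2 = 5)
V(x) = 2*x (V(x) = -2 + ((x + 2) + x) = -2 + ((2 + x) + x) = -2 + (2 + 2*x) = 2*x)
B = 81 (B = 9**2 = 81)
Y(j, v) = 297*j
1/(13486 + Y(B, V(O(3, -1)))) = 1/(13486 + 297*81) = 1/(13486 + 24057) = 1/37543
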